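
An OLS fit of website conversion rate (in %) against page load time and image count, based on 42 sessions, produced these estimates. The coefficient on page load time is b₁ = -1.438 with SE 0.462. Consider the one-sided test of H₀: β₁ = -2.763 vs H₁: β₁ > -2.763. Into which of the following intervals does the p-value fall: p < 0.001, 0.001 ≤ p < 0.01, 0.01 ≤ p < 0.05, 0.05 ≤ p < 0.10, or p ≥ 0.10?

0.001 ≤ p < 0.01

t = (-1.438 − (-2.763)) / 0.462 = 2.868.
df = n − k − 1 = 42 − 2 − 1 = 39.
One-sided p = P(T_{39} > t) ≈ 0.0033.
So 0.001 ≤ p < 0.01.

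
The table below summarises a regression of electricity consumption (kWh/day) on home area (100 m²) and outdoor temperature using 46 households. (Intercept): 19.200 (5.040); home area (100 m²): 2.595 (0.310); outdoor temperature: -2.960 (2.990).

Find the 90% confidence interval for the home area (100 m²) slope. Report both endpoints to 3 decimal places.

(2.074, 3.116)

Read off: b = 2.595, SE = 0.310 for home area (100 m²).
df = n − k − 1 = 46 − 2 − 1 = 43.
t* = t_{0.05, 43} = 1.681071.
Margin = t* × SE = 1.681071 × 0.310 = 0.52113.
CI: 2.595 ± 0.52113 → (2.074, 3.116).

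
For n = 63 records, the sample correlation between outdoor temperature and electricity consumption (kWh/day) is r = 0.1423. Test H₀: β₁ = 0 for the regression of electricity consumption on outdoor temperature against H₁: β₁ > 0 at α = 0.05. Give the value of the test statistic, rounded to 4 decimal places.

t = 1.1228

t = r·√(n − 2)/√(1 − r²) = 0.1423·√61/√0.979751 = 1.1228.
df = n − 2 = 61.
One-sided p ≈ 0.1330, which is ≥ 0.05, so fail to reject H₀.
The data do not give significant evidence of a linear association between outdoor temperature and electricity consumption.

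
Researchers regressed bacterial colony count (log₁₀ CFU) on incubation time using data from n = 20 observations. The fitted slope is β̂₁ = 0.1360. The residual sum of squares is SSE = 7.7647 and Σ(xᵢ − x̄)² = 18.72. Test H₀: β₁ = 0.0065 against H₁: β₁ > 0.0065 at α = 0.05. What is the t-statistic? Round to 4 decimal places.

t = 0.8531

MSE = SSE/(n − 2) = 7.7647/18 = 0.431372.
SE(β̂₁) = √(MSE/Sₓₓ) = √(0.431372/18.72) = 0.1518.
t = (0.1360 − 0.0065) / 0.1518 = 0.8531.
df = n − 2 = 18.
One-sided p ≈ 0.2024, which is ≥ 0.05, so fail to reject H₀.
The data do not give significant evidence that the true slope on incubation time exceeds 0.0065 log₁₀ CFU per unit.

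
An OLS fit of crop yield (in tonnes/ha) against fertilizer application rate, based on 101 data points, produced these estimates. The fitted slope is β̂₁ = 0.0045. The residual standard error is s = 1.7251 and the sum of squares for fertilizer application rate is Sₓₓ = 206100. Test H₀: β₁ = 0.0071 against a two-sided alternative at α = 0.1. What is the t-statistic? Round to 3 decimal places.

SE(β̂₁) = s/√Sₓₓ = 1.7251/√206100 = 0.00379993.
t = (0.0045 − 0.0071) / 0.00379993 = -0.684.
df = n − 2 = 99.
Two-sided p ≈ 0.4954, which is ≥ 0.1, so fail to reject H₀.
The data are consistent with a true slope of 0.0071 tonnes/ha per unit of fertilizer application rate.

t = -0.684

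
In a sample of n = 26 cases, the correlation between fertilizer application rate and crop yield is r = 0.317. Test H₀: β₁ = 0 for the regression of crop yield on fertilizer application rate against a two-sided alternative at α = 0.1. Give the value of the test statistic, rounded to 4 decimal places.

t = 1.6374

t = r·√(n − 2)/√(1 − r²) = 0.317·√24/√0.899511 = 1.6374.
df = n − 2 = 24.
Two-sided p ≈ 0.1146, which is ≥ 0.1, so fail to reject H₀.
The data do not give significant evidence of a linear association between fertilizer application rate and crop yield.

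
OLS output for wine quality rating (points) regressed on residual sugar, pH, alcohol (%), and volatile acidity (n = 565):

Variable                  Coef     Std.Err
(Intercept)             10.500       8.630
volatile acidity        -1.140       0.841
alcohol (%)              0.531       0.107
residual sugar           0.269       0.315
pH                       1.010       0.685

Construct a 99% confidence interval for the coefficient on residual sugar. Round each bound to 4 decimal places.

Read off: b = 0.269, SE = 0.315 for residual sugar.
df = n − k − 1 = 565 − 4 − 1 = 560.
t* = t_{0.005, 560} = 2.584637.
Margin = t* × SE = 2.584637 × 0.315 = 0.814161.
CI: 0.269 ± 0.814161 → (-0.5452, 1.0832).

(-0.5452, 1.0832)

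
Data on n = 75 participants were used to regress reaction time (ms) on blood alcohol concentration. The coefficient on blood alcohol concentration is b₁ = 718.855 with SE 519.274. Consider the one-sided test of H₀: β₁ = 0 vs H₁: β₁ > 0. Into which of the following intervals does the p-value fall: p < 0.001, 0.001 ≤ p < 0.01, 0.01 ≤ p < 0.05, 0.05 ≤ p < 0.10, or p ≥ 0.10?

0.05 ≤ p < 0.10

t = 718.855 / 519.274 = 1.384.
df = n − 2 = 75 − 2 = 73.
One-sided p = P(T_{73} > t) ≈ 0.0852.
So 0.05 ≤ p < 0.10.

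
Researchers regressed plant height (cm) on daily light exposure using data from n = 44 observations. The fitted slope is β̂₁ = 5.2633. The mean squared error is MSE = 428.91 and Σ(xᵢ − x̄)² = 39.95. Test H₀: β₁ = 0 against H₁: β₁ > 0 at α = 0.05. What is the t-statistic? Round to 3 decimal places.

SE(β̂₁) = √(MSE/Sₓₓ) = √(428.91/39.95) = 3.27661.
t = 5.2633 / 3.27661 = 1.606.
df = n − 2 = 42.
One-sided p ≈ 0.0578, which is ≥ 0.05, so fail to reject H₀.
The data do not give significant evidence that the true slope on daily light exposure is positive.

t = 1.606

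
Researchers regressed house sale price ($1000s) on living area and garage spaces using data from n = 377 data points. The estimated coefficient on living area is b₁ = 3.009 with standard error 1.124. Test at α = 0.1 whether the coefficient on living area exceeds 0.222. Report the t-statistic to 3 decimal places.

H₀: β₁ = 0.222 vs H₁: β₁ > 0.222.
t = (b₁ − β₁⁰)/SE = (3.009 − 0.222) / 1.124 = 2.480.
df = n − k − 1 = 377 − 2 − 1 = 374.
One-sided p ≈ 0.0068, which is < 0.1, so reject H₀.
There is evidence that the true slope on living area exceeds 0.222 $1000s per unit, holding the other predictors fixed.

t = 2.480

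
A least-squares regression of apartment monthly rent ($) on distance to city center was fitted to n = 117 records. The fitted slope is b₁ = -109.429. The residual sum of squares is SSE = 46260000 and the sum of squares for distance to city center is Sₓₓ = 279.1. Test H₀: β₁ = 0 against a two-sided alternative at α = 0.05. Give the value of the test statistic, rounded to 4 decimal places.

MSE = SSE/(n − 2) = 46260000/115 = 402261.
SE(b₁) = √(MSE/Sₓₓ) = √(402261/279.1) = 37.9642.
t = -109.429 / 37.9642 = -2.8824.
df = n − 2 = 115.
Two-sided p ≈ 0.0047, which is < 0.05, so reject H₀.
There is evidence that distance to city center is associated with apartment monthly rent.

t = -2.8824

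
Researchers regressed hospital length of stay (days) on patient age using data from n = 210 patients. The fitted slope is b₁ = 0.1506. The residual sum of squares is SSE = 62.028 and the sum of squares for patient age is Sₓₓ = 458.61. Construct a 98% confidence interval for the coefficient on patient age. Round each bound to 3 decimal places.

MSE = SSE/(n − 2) = 62.028/208 = 0.298212.
SE(b₁) = √(MSE/Sₓₓ) = √(0.298212/458.61) = 0.0255.
df = n − 2 = 208.
t* = t_{0.01, 208} = 2.344409.
Margin = t* × SE = 2.344409 × 0.0255 = 0.05978.
CI: 0.1506 ± 0.05978 → (0.091, 0.210).
With 98% confidence, each one-unit increase in patient age is associated with a change of between 0.091 and 0.210 days in hospital length of stay.

(0.091, 0.210)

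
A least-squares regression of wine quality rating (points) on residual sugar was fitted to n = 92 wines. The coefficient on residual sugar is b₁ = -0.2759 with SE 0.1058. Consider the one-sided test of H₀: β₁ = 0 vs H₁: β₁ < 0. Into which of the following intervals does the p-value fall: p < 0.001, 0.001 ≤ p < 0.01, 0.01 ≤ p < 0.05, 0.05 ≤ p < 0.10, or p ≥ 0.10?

0.001 ≤ p < 0.01

t = -0.2759 / 0.1058 = -2.608.
df = n − 2 = 92 − 2 = 90.
One-sided p = P(T_{90} < t) ≈ 0.0053.
So 0.001 ≤ p < 0.01.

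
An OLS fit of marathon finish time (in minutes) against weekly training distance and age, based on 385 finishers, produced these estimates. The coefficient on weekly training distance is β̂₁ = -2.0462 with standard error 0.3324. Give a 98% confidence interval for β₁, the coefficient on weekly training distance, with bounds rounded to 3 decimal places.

(-2.823, -1.270)

df = n − k − 1 = 385 − 2 − 1 = 382.
t* = t_{0.01, 382} = 2.336149.
Margin = t* × SE = 2.336149 × 0.3324 = 0.77654.
CI: -2.0462 ± 0.77654 → (-2.823, -1.270).
With 98% confidence, each one-unit increase in weekly training distance is associated with a change of between -2.823 and -1.270 minutes in marathon finish time, holding the other predictors fixed.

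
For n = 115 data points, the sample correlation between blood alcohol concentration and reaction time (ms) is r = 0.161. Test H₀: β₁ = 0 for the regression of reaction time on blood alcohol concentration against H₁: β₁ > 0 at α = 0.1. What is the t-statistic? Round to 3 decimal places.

t = r·√(n − 2)/√(1 − r²) = 0.161·√113/√0.974079 = 1.734.
df = n − 2 = 113.
One-sided p ≈ 0.0428, which is < 0.1, so reject H₀.
There is evidence of a linear association between blood alcohol concentration and reaction time.

t = 1.734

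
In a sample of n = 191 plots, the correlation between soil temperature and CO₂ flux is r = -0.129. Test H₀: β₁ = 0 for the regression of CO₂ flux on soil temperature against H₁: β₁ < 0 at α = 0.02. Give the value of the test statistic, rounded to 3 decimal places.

t = -1.788

t = r·√(n − 2)/√(1 − r²) = -0.129·√189/√0.983359 = -1.788.
df = n − 2 = 189.
One-sided p ≈ 0.0377, which is ≥ 0.02, so fail to reject H₀.
The data do not give significant evidence of a linear association between soil temperature and CO₂ flux.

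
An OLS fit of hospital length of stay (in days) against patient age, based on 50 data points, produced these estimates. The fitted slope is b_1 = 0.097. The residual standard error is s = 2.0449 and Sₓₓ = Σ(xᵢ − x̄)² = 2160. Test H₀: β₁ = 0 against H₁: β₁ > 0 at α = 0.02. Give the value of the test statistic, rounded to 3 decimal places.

t = 2.205

SE(b_1) = s/√Sₓₓ = 2.0449/√2160 = 0.0439992.
t = 0.097 / 0.0439992 = 2.205.
df = n − 2 = 48.
One-sided p ≈ 0.0162, which is < 0.02, so reject H₀.
There is evidence that the true slope on patient age is positive.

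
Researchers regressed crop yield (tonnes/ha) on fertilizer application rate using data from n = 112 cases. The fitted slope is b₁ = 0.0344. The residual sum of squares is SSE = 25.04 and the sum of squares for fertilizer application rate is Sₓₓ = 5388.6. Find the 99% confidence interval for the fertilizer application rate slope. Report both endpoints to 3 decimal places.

(0.017, 0.051)

MSE = SSE/(n − 2) = 25.04/110 = 0.227636.
SE(b₁) = √(MSE/Sₓₓ) = √(0.227636/5388.6) = 0.00649954.
df = n − 2 = 110.
t* = t_{0.005, 110} = 2.621265.
Margin = t* × SE = 2.621265 × 0.00649954 = 0.01704.
CI: 0.0344 ± 0.01704 → (0.017, 0.051).
With 99% confidence, each one-unit increase in fertilizer application rate is associated with a change of between 0.017 and 0.051 tonnes/ha in crop yield.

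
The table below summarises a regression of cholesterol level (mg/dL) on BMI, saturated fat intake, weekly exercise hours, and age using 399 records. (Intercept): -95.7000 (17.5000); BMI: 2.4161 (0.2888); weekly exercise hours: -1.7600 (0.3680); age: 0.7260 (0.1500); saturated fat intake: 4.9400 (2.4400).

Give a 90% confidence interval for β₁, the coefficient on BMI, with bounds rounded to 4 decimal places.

Read off: b = 2.4161, SE = 0.2888 for BMI.
df = n − k − 1 = 399 − 4 − 1 = 394.
t* = t_{0.05, 394} = 1.64873.
Margin = t* × SE = 1.64873 × 0.2888 = 0.476153.
CI: 2.4161 ± 0.476153 → (1.9399, 2.8923).

(1.9399, 2.8923)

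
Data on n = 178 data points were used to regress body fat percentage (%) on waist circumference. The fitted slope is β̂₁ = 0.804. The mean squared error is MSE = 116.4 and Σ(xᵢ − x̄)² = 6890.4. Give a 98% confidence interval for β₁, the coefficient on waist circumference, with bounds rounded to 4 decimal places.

(0.4989, 1.1091)

SE(β̂₁) = √(MSE/Sₓₓ) = √(116.4/6890.4) = 0.129973.
df = n − 2 = 176.
t* = t_{0.01, 176} = 2.347722.
Margin = t* × SE = 2.347722 × 0.129973 = 0.305141.
CI: 0.804 ± 0.305141 → (0.4989, 1.1091).
With 98% confidence, each one-unit increase in waist circumference is associated with a change of between 0.4989 and 1.1091 % in body fat percentage.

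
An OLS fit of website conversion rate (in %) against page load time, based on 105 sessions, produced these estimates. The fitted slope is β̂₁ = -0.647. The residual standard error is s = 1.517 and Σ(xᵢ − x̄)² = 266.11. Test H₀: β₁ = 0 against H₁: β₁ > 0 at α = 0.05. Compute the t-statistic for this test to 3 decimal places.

t = -6.957

SE(β̂₁) = s/√Sₓₓ = 1.517/√266.11 = 0.092994.
t = -0.647 / 0.092994 = -6.957.
df = n − 2 = 103.
One-sided p ≈ 1.0000, which is ≥ 0.05, so fail to reject H₀.
The data do not give significant evidence that the true slope on page load time is positive.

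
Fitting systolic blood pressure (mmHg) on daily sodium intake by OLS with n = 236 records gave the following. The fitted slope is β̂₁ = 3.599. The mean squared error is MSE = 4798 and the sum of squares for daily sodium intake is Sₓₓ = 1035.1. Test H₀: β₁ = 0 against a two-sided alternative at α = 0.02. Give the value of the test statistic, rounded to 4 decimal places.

t = 1.6716

SE(β̂₁) = √(MSE/Sₓₓ) = √(4798/1035.1) = 2.15297.
t = 3.599 / 2.15297 = 1.6716.
df = n − 2 = 234.
Two-sided p ≈ 0.0959, which is ≥ 0.02, so fail to reject H₀.
The data do not give significant evidence of an association between daily sodium intake and systolic blood pressure.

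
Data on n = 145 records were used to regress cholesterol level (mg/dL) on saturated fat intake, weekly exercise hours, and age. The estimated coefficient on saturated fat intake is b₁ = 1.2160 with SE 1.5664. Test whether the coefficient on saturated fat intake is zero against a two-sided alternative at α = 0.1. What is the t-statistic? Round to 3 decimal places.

H₀: β₁ = 0 vs H₁: β₁ ≠ 0.
t = (b₁ − β₁⁰)/SE = 1.2160 / 1.5664 = 0.776.
df = n − k − 1 = 145 − 3 − 1 = 141.
Two-sided p ≈ 0.4389, which is ≥ 0.1, so fail to reject H₀.
The data do not give significant evidence of an association between saturated fat intake and cholesterol level, after adjusting for the other predictors.

t = 0.776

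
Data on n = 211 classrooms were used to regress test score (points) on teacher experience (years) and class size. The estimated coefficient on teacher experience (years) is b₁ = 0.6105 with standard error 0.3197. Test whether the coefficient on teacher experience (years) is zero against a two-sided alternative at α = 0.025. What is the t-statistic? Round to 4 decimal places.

t = 1.9096

H₀: β₁ = 0 vs H₁: β₁ ≠ 0.
t = (b₁ − β₁⁰)/SE = 0.6105 / 0.3197 = 1.9096.
df = n − k − 1 = 211 − 2 − 1 = 208.
Two-sided p ≈ 0.0576, which is ≥ 0.025, so fail to reject H₀.
The data do not give significant evidence of an association between teacher experience (years) and test score, after adjusting for the other predictors.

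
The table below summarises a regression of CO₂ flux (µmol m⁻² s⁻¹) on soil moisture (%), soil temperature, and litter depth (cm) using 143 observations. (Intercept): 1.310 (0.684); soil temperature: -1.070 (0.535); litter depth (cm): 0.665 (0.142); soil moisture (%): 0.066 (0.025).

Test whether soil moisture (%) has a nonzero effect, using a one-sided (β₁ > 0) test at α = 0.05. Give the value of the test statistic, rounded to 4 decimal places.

t = 2.6400

Read off: b = 0.066, SE = 0.025 for soil moisture (%).
H₀: β₁ = 0 vs H₁: β₁ > 0.
t = 0.066 / 0.025 = 2.6400.
df = n − k − 1 = 143 − 3 − 1 = 139.
One-sided p ≈ 0.0046, which is < 0.05, so reject H₀.
There is evidence that the true slope on soil moisture (%) is positive, holding the other predictors fixed.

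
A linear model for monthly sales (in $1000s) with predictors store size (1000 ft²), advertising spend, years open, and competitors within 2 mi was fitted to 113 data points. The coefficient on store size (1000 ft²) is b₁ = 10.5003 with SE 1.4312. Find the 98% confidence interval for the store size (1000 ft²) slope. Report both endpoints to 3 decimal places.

(7.121, 13.880)

df = n − k − 1 = 113 − 4 − 1 = 108.
t* = t_{0.01, 108} = 2.361372.
Margin = t* × SE = 2.361372 × 1.4312 = 3.37960.
CI: 10.5003 ± 3.37960 → (7.121, 13.880).
With 98% confidence, each one-unit increase in store size (1000 ft²) is associated with a change of between 7.121 and 13.880 $1000s in monthly sales, holding the other predictors fixed.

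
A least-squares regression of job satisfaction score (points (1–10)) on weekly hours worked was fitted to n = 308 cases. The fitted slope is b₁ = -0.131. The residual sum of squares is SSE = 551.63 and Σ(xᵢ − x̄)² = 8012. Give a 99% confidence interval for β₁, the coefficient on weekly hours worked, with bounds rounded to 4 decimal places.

(-0.1699, -0.0921)

MSE = SSE/(n − 2) = 551.63/306 = 1.80271.
SE(b₁) = √(MSE/Sₓₓ) = √(1.80271/8012) = 0.0150001.
df = n − 2 = 306.
t* = t_{0.005, 306} = 2.591991.
Margin = t* × SE = 2.591991 × 0.0150001 = 0.038880.
CI: -0.131 ± 0.038880 → (-0.1699, -0.0921).
With 99% confidence, each one-unit increase in weekly hours worked is associated with a change of between -0.1699 and -0.0921 points (1–10) in job satisfaction score.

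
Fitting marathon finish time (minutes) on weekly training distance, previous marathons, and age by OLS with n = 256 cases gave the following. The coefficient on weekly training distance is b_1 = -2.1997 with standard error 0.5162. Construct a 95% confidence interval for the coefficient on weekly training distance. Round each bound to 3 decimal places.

(-3.216, -1.183)

df = n − k − 1 = 256 − 3 − 1 = 252.
t* = t_{0.025, 252} = 1.969422.
Margin = t* × SE = 1.969422 × 0.5162 = 1.01662.
CI: -2.1997 ± 1.01662 → (-3.216, -1.183).
With 95% confidence, each one-unit increase in weekly training distance is associated with a change of between -3.216 and -1.183 minutes in marathon finish time, holding the other predictors fixed.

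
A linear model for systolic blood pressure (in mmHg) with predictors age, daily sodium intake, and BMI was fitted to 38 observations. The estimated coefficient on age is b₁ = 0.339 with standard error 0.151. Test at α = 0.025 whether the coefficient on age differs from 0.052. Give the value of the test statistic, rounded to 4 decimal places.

t = 1.9007

H₀: β₁ = 0.052 vs H₁: β₁ ≠ 0.052.
t = (b₁ − β₁⁰)/SE = (0.339 − 0.052) / 0.151 = 1.9007.
df = n − k − 1 = 38 − 3 − 1 = 34.
Two-sided p ≈ 0.0659, which is ≥ 0.025, so fail to reject H₀.
The data are consistent with a true slope of 0.052 mmHg per unit of age, holding the other predictors fixed.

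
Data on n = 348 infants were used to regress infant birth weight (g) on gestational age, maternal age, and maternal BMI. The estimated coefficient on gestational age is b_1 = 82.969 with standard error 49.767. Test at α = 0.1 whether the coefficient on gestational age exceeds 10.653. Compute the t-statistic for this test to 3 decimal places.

H₀: β₁ = 10.653 vs H₁: β₁ > 10.653.
t = (b_1 − β₁⁰)/SE = (82.969 − 10.653) / 49.767 = 1.453.
df = n − k − 1 = 348 − 3 − 1 = 344.
One-sided p ≈ 0.0736, which is < 0.1, so reject H₀.
There is evidence that the true slope on gestational age exceeds 10.653 g per unit, holding the other predictors fixed.

t = 1.453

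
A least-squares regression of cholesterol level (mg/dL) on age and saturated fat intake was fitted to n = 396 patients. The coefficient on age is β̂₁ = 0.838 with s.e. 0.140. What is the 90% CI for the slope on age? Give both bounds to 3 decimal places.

df = n − k − 1 = 396 − 2 − 1 = 393.
t* = t_{0.05, 393} = 1.64874.
Margin = t* × SE = 1.64874 × 0.140 = 0.23082.
CI: 0.838 ± 0.23082 → (0.607, 1.069).
With 90% confidence, each one-unit increase in age is associated with a change of between 0.607 and 1.069 mg/dL in cholesterol level, holding the other predictors fixed.

(0.607, 1.069)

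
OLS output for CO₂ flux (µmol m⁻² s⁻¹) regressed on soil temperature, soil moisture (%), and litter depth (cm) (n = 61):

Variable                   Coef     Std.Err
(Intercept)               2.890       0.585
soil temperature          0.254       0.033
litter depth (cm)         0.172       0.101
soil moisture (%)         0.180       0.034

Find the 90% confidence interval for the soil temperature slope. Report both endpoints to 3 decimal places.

(0.199, 0.309)

Read off: b = 0.254, SE = 0.033 for soil temperature.
df = n − k − 1 = 61 − 3 − 1 = 57.
t* = t_{0.05, 57} = 1.672029.
Margin = t* × SE = 1.672029 × 0.033 = 0.05518.
CI: 0.254 ± 0.05518 → (0.199, 0.309).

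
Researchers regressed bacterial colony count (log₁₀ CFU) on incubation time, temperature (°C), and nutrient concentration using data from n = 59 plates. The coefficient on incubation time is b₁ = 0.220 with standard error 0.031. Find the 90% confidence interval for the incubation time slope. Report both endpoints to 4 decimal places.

df = n − k − 1 = 59 − 3 − 1 = 55.
t* = t_{0.05, 55} = 1.673034.
Margin = t* × SE = 1.673034 × 0.031 = 0.051864.
CI: 0.220 ± 0.051864 → (0.1681, 0.2719).
With 90% confidence, each one-unit increase in incubation time is associated with a change of between 0.1681 and 0.2719 log₁₀ CFU in bacterial colony count, holding the other predictors fixed.

(0.1681, 0.2719)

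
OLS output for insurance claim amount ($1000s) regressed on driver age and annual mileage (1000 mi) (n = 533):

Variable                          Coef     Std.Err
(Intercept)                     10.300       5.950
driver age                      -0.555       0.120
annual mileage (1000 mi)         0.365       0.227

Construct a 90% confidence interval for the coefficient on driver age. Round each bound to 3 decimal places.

Read off: b = -0.555, SE = 0.120 for driver age.
df = n − k − 1 = 533 − 2 − 1 = 530.
t* = t_{0.05, 530} = 1.647734.
Margin = t* × SE = 1.647734 × 0.120 = 0.19773.
CI: -0.555 ± 0.19773 → (-0.753, -0.357).

(-0.753, -0.357)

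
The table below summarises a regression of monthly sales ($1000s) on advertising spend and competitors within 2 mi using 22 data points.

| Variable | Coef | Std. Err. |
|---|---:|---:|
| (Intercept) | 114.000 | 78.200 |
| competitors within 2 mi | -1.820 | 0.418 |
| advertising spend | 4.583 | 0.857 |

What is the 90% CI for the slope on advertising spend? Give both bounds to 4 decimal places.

Read off: b = 4.583, SE = 0.857 for advertising spend.
df = n − k − 1 = 22 − 2 − 1 = 19.
t* = t_{0.05, 19} = 1.729133.
Margin = t* × SE = 1.729133 × 0.857 = 1.481867.
CI: 4.583 ± 1.481867 → (3.1011, 6.0649).

(3.1011, 6.0649)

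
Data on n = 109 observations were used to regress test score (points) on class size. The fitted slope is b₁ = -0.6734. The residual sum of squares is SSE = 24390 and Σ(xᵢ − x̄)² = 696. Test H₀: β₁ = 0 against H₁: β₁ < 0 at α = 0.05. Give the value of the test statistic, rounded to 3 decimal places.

t = -1.177

MSE = SSE/(n − 2) = 24390/107 = 227.944.
SE(b₁) = √(MSE/Sₓₓ) = √(227.944/696) = 0.572281.
t = -0.6734 / 0.572281 = -1.177.
df = n − 2 = 107.
One-sided p ≈ 0.1210, which is ≥ 0.05, so fail to reject H₀.
The data do not give significant evidence that the true slope on class size is negative.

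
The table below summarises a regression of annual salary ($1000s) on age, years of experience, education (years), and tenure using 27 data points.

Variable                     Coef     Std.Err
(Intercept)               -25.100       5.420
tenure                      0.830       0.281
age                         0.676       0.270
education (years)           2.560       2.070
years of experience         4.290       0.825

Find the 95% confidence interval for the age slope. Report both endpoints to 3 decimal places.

(0.116, 1.236)

Read off: b = 0.676, SE = 0.270 for age.
df = n − k − 1 = 27 − 4 − 1 = 22.
t* = t_{0.025, 22} = 2.073873.
Margin = t* × SE = 2.073873 × 0.270 = 0.55995.
CI: 0.676 ± 0.55995 → (0.116, 1.236).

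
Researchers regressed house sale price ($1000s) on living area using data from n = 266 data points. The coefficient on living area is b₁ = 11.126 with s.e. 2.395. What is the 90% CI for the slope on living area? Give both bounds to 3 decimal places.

df = n − 2 = 266 − 2 = 264.
t* = t_{0.05, 264} = 1.650646.
Margin = t* × SE = 1.650646 × 2.395 = 3.95330.
CI: 11.126 ± 3.95330 → (7.173, 15.079).
With 90% confidence, each one-unit increase in living area is associated with a change of between 7.173 and 15.079 $1000s in house sale price.

(7.173, 15.079)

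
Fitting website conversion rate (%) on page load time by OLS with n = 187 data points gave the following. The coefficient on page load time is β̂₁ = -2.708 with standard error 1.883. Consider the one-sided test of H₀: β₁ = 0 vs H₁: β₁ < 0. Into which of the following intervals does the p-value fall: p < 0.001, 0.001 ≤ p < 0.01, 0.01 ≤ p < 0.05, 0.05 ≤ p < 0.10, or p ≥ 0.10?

t = -2.708 / 1.883 = -1.438.
df = n − 2 = 187 − 2 = 185.
One-sided p = P(T_{185} < t) ≈ 0.0760.
So 0.05 ≤ p < 0.10.

0.05 ≤ p < 0.10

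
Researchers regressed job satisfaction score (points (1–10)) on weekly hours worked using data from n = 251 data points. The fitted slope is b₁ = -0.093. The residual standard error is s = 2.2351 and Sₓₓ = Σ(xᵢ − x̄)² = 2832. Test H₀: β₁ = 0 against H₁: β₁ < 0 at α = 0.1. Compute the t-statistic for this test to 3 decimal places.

SE(b₁) = s/√Sₓₓ = 2.2351/√2832 = 0.0420001.
t = -0.093 / 0.0420001 = -2.214.
df = n − 2 = 249.
One-sided p ≈ 0.0139, which is < 0.1, so reject H₀.
There is evidence that the true slope on weekly hours worked is negative.

t = -2.214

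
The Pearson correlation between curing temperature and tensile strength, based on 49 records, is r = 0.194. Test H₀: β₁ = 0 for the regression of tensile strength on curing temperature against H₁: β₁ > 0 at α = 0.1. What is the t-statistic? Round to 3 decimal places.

t = 1.356

t = r·√(n − 2)/√(1 − r²) = 0.194·√47/√0.962364 = 1.356.
df = n − 2 = 47.
One-sided p ≈ 0.0908, which is < 0.1, so reject H₀.
There is evidence of a linear association between curing temperature and tensile strength.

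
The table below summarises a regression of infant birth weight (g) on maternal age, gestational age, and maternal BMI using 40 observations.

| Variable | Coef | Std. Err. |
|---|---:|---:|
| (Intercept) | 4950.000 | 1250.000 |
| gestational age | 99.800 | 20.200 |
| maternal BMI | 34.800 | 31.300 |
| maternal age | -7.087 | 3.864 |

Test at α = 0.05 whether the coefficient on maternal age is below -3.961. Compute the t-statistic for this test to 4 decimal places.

Read off: b = -7.087, SE = 3.864 for maternal age.
H₀: β₁ = -3.961 vs H₁: β₁ < -3.961.
t = (-7.087 − (-3.961)) / 3.864 = -0.8090.
df = n − k − 1 = 40 − 3 − 1 = 36.
One-sided p ≈ 0.2119, which is ≥ 0.05, so fail to reject H₀.
The data do not give significant evidence that the true slope on maternal age is below -3.961 g per unit, holding the other predictors fixed.

t = -0.8090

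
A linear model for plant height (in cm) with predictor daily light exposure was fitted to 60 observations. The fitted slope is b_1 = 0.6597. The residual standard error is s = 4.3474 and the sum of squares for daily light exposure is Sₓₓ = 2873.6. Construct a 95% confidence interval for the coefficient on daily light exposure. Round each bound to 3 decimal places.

(0.497, 0.822)

SE(b_1) = s/√Sₓₓ = 4.3474/√2873.6 = 0.0810992.
df = n − 2 = 58.
t* = t_{0.025, 58} = 2.001717.
Margin = t* × SE = 2.001717 × 0.0810992 = 0.16234.
CI: 0.6597 ± 0.16234 → (0.497, 0.822).
With 95% confidence, each one-unit increase in daily light exposure is associated with a change of between 0.497 and 0.822 cm in plant height.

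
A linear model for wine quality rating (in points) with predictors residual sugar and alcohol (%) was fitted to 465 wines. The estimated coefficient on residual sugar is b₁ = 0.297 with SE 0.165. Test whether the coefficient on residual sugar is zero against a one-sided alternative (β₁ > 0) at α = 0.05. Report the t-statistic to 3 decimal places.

H₀: β₁ = 0 vs H₁: β₁ > 0.
t = (b₁ − β₁⁰)/SE = 0.297 / 0.165 = 1.800.
df = n − k − 1 = 465 − 2 − 1 = 462.
One-sided p ≈ 0.0363, which is < 0.05, so reject H₀.
There is evidence that the true slope on residual sugar is positive, holding the other predictors fixed.

t = 1.800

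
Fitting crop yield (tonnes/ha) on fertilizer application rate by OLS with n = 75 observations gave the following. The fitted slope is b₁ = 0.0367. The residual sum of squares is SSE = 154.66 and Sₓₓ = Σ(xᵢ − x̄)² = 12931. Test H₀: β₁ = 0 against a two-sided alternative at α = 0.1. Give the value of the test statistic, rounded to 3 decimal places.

t = 2.867

MSE = SSE/(n − 2) = 154.66/73 = 2.11863.
SE(b₁) = √(MSE/Sₓₓ) = √(2.11863/12931) = 0.0128.
t = 0.0367 / 0.0128 = 2.867.
df = n − 2 = 73.
Two-sided p ≈ 0.0054, which is < 0.1, so reject H₀.
There is evidence that fertilizer application rate is associated with crop yield.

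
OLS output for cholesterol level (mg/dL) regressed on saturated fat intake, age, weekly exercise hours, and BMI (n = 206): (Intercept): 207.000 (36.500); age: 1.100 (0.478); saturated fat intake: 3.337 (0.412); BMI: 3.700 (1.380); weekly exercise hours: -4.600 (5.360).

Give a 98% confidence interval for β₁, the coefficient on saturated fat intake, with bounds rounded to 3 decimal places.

Read off: b = 3.337, SE = 0.412 for saturated fat intake.
df = n − k − 1 = 206 − 4 − 1 = 201.
t* = t_{0.01, 201} = 2.345043.
Margin = t* × SE = 2.345043 × 0.412 = 0.96616.
CI: 3.337 ± 0.96616 → (2.371, 4.303).

(2.371, 4.303)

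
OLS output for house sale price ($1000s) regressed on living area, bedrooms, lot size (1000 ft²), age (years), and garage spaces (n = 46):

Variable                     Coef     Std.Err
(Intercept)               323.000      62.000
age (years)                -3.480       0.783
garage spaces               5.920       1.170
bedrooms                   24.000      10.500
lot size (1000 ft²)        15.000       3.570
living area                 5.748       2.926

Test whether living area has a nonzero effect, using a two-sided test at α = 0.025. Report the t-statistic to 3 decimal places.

Read off: b = 5.748, SE = 2.926 for living area.
H₀: β₁ = 0 vs H₁: β₁ ≠ 0.
t = 5.748 / 2.926 = 1.964.
df = n − k − 1 = 46 − 5 − 1 = 40.
Two-sided p ≈ 0.0565, which is ≥ 0.025, so fail to reject H₀.
The data do not give significant evidence of an association between living area and house sale price, after adjusting for the other predictors.

t = 1.964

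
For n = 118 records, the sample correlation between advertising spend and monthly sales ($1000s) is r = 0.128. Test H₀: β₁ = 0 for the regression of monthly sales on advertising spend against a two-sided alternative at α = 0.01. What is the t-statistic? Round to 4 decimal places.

t = r·√(n − 2)/√(1 − r²) = 0.128·√116/√0.983616 = 1.3900.
df = n − 2 = 116.
Two-sided p ≈ 0.1672, which is ≥ 0.01, so fail to reject H₀.
The data do not give significant evidence of a linear association between advertising spend and monthly sales.

t = 1.3900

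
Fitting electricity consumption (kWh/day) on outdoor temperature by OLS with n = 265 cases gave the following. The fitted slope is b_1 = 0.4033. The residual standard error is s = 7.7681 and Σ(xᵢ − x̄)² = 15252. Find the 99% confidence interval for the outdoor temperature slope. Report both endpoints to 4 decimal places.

SE(b_1) = s/√Sₓₓ = 7.7681/√15252 = 0.0629001.
df = n − 2 = 263.
t* = t_{0.005, 263} = 2.594652.
Margin = t* × SE = 2.594652 × 0.0629001 = 0.163204.
CI: 0.4033 ± 0.163204 → (0.2401, 0.5665).
With 99% confidence, each one-unit increase in outdoor temperature is associated with a change of between 0.2401 and 0.5665 kWh/day in electricity consumption.

(0.2401, 0.5665)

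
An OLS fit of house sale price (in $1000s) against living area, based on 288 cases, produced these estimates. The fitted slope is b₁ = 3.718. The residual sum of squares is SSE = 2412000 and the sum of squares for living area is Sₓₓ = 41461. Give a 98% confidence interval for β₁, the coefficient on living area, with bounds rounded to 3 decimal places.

MSE = SSE/(n − 2) = 2412000/286 = 8433.57.
SE(b₁) = √(MSE/Sₓₓ) = √(8433.57/41461) = 0.45101.
df = n − 2 = 286.
t* = t_{0.01, 286} = 2.339457.
Margin = t* × SE = 2.339457 × 0.45101 = 1.05512.
CI: 3.718 ± 1.05512 → (2.663, 4.773).
With 98% confidence, each one-unit increase in living area is associated with a change of between 2.663 and 4.773 $1000s in house sale price.

(2.663, 4.773)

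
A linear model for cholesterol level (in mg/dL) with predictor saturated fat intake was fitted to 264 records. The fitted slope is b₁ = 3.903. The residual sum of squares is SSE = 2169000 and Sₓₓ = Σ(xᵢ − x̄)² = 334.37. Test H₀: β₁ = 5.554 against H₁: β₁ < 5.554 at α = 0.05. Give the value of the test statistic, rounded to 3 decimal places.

t = -0.332

MSE = SSE/(n − 2) = 2169000/262 = 8278.63.
SE(b₁) = √(MSE/Sₓₓ) = √(8278.63/334.37) = 4.97583.
t = (3.903 − 5.554) / 4.97583 = -0.332.
df = n − 2 = 262.
One-sided p ≈ 0.3702, which is ≥ 0.05, so fail to reject H₀.
The data do not give significant evidence that the true slope on saturated fat intake is below 5.554 mg/dL per unit.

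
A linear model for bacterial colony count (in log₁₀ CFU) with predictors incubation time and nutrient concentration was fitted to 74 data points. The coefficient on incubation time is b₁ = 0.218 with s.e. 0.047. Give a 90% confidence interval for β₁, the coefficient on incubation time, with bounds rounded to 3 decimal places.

(0.140, 0.296)

df = n − k − 1 = 74 − 2 − 1 = 71.
t* = t_{0.05, 71} = 1.6666.
Margin = t* × SE = 1.6666 × 0.047 = 0.07833.
CI: 0.218 ± 0.07833 → (0.140, 0.296).
With 90% confidence, each one-unit increase in incubation time is associated with a change of between 0.140 and 0.296 log₁₀ CFU in bacterial colony count, holding the other predictors fixed.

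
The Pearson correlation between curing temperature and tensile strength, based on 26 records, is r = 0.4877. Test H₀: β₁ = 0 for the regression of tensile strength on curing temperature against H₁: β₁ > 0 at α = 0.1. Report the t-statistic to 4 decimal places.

t = r·√(n − 2)/√(1 − r²) = 0.4877·√24/√0.762149 = 2.7368.
df = n − 2 = 24.
One-sided p ≈ 0.0057, which is < 0.1, so reject H₀.
There is evidence of a linear association between curing temperature and tensile strength.

t = 2.7368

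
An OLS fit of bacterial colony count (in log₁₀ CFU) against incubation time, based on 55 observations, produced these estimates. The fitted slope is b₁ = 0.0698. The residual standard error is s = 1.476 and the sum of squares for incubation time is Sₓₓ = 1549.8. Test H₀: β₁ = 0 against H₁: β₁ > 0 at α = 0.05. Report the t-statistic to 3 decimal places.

SE(b₁) = s/√Sₓₓ = 1.476/√1549.8 = 0.0374929.
t = 0.0698 / 0.0374929 = 1.862.
df = n − 2 = 53.
One-sided p ≈ 0.0341, which is < 0.05, so reject H₀.
There is evidence that the true slope on incubation time is positive.

t = 1.862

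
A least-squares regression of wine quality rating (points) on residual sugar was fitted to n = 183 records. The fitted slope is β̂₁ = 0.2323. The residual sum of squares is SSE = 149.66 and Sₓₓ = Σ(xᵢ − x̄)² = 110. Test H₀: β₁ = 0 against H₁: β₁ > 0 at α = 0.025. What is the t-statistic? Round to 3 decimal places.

t = 2.679

MSE = SSE/(n − 2) = 149.66/181 = 0.826851.
SE(β̂₁) = √(MSE/Sₓₓ) = √(0.826851/110) = 0.0866996.
t = 0.2323 / 0.0866996 = 2.679.
df = n − 2 = 181.
One-sided p ≈ 0.0040, which is < 0.025, so reject H₀.
There is evidence that the true slope on residual sugar is positive.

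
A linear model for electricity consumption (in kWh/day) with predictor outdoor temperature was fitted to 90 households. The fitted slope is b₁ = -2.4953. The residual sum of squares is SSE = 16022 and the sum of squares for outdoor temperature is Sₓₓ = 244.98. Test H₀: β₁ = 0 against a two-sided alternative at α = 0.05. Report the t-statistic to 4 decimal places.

t = -2.8945

MSE = SSE/(n − 2) = 16022/88 = 182.068.
SE(b₁) = √(MSE/Sₓₓ) = √(182.068/244.98) = 0.862088.
t = -2.4953 / 0.862088 = -2.8945.
df = n − 2 = 88.
Two-sided p ≈ 0.0048, which is < 0.05, so reject H₀.
There is evidence that outdoor temperature is associated with electricity consumption.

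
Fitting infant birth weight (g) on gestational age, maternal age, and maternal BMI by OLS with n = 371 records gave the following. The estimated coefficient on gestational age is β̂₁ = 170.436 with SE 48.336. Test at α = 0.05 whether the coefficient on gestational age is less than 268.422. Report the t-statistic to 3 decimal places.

t = -2.027

H₀: β₁ = 268.422 vs H₁: β₁ < 268.422.
t = (β̂₁ − β₁⁰)/SE = (170.436 − 268.422) / 48.336 = -2.027.
df = n − k − 1 = 371 − 3 − 1 = 367.
One-sided p ≈ 0.0217, which is < 0.05, so reject H₀.
There is evidence that the true slope on gestational age is below 268.422 g per unit, holding the other predictors fixed.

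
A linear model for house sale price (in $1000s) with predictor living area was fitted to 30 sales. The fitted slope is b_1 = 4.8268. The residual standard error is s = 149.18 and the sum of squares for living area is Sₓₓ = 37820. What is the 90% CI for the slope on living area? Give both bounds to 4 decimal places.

(3.5219, 6.1317)

SE(b_1) = s/√Sₓₓ = 149.18/√37820 = 0.767096.
df = n − 2 = 28.
t* = t_{0.05, 28} = 1.701131.
Margin = t* × SE = 1.701131 × 0.767096 = 1.304931.
CI: 4.8268 ± 1.304931 → (3.5219, 6.1317).
With 90% confidence, each one-unit increase in living area is associated with a change of between 3.5219 and 6.1317 $1000s in house sale price.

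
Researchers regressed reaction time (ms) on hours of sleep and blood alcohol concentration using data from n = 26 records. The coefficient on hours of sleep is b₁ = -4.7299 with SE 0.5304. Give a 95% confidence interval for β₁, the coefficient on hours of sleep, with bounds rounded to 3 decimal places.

df = n − k − 1 = 26 − 2 − 1 = 23.
t* = t_{0.025, 23} = 2.068658.
Margin = t* × SE = 2.068658 × 0.5304 = 1.09722.
CI: -4.7299 ± 1.09722 → (-5.827, -3.633).
With 95% confidence, each one-unit increase in hours of sleep is associated with a change of between -5.827 and -3.633 ms in reaction time, holding the other predictors fixed.

(-5.827, -3.633)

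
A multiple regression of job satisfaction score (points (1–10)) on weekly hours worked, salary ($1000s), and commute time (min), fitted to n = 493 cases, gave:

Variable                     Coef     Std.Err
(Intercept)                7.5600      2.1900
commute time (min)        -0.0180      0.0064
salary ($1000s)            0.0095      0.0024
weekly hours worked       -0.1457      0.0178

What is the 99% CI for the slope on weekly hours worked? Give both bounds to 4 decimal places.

Read off: b = -0.1457, SE = 0.0178 for weekly hours worked.
df = n − k − 1 = 493 − 3 − 1 = 489.
t* = t_{0.005, 489} = 2.585921.
Margin = t* × SE = 2.585921 × 0.0178 = 0.046029.
CI: -0.1457 ± 0.046029 → (-0.1917, -0.0997).

(-0.1917, -0.0997)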